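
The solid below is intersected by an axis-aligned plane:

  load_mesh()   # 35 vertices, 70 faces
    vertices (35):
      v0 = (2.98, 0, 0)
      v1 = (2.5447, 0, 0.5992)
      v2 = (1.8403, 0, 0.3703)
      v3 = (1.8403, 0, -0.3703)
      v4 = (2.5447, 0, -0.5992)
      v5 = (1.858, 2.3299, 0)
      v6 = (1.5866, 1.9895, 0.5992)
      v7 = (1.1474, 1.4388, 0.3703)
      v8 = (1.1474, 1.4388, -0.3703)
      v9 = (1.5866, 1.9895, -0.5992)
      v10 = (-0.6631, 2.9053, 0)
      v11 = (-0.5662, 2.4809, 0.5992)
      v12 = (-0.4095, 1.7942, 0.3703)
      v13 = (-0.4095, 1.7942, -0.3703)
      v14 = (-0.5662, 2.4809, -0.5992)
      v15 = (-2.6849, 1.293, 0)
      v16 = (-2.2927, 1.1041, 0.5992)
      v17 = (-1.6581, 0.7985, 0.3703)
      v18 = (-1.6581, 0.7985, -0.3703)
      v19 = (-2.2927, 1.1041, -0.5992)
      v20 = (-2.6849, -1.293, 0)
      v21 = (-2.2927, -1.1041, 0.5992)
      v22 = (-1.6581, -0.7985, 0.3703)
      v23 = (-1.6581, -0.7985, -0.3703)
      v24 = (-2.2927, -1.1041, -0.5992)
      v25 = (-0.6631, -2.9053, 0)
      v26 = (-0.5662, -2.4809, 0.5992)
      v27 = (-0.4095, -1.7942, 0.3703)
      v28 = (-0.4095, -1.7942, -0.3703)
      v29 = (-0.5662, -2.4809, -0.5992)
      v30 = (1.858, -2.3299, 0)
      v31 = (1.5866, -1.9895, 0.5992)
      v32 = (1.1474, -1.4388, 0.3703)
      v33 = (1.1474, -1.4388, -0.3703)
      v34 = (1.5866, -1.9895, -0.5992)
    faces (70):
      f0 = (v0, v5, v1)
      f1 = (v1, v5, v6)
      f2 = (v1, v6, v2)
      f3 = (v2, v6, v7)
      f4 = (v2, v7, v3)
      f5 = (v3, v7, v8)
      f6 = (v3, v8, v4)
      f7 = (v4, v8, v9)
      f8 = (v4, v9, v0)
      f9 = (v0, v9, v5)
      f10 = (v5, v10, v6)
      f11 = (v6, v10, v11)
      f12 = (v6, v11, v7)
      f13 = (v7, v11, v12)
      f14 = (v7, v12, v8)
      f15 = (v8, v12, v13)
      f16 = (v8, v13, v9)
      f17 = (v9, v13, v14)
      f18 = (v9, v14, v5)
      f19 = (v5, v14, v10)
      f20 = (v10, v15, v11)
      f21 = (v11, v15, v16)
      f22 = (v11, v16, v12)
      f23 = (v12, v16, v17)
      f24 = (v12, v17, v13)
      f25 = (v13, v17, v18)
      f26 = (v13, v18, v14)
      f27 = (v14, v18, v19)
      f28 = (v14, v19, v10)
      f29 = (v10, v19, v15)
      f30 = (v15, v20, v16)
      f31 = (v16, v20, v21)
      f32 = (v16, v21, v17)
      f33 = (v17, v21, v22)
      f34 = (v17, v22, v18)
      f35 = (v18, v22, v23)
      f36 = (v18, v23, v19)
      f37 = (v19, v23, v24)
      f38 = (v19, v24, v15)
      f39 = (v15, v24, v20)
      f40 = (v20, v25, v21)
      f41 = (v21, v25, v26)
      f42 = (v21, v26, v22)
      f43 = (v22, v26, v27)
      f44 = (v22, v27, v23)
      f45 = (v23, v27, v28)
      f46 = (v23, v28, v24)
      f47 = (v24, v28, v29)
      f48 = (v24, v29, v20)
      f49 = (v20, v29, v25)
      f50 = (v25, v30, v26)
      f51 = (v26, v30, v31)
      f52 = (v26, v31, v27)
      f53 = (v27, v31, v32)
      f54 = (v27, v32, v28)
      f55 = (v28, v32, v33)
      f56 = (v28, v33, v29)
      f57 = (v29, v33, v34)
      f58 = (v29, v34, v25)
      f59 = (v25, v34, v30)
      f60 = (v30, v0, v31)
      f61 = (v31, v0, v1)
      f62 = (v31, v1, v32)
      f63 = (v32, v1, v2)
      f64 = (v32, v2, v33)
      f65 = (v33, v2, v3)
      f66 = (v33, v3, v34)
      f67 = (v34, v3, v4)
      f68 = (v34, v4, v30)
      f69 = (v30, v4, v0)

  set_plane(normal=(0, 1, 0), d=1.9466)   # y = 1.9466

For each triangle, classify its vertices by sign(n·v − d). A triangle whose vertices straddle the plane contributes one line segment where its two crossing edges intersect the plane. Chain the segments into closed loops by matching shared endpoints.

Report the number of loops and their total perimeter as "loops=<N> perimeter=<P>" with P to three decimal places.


Straddling triangles (18 of 70):
  (v0,v5,v1) [-+-] → (2.04258, 1.9466, 0)–(1.97097, 1.9466, 0.0985765)  len=0.1218
  (v1,v5,v6) [-++] → (1.97097, 1.9466, 0.0985765)–(1.60726, 1.9466, 0.5992)  len=0.6188
  (v1,v6,v2) [-+-] → (1.60726, 1.9466, 0.5992)–(1.59207, 1.9466, 0.594264)  len=0.0160
  (v2,v6,v7) [-+-] → (1.59207, 1.9466, 0.594264)–(1.55239, 1.9466, 0.581368)  len=0.0417
  (v4,v8,v9) [--+] → (1.55239, 1.9466, -0.581368)–(1.60726, 1.9466, -0.5992)  len=0.0577
  (v4,v9,v0) [-+-] → (1.60726, 1.9466, -0.5992)–(1.61665, 1.9466, -0.586279)  len=0.0160
  (v0,v9,v5) [-++] → (1.61665, 1.9466, -0.586279)–(2.04258, 1.9466, 0)  len=0.7247
  (v6,v11,v7) [++-] → (0.312388, 1.9466, 0.48184)–(1.55239, 1.9466, 0.581368)  len=1.2440
  (v7,v11,v12) [-+-] → (0.312388, 1.9466, 0.48184)–(-0.444277, 1.9466, 0.4211)  len=0.7591
  (v8,v13,v9) [--+] → (1.14813, 1.9466, -0.548919)–(1.55239, 1.9466, -0.581368)  len=0.4056
  (v9,v13,v14) [+-+] → (1.14813, 1.9466, -0.548919)–(-0.444277, 1.9466, -0.4211)  len=1.5975
  (v10,v15,v11) [+-+] → (-1.8653, 1.9466, 0)–(-1.51916, 1.9466, 0.329689)  len=0.4780
  (v11,v15,v16) [+--] → (-1.51916, 1.9466, 0.329689)–(-1.23621, 1.9466, 0.5992)  len=0.3908
  (v11,v16,v12) [+--] → (-1.23621, 1.9466, 0.5992)–(-0.444277, 1.9466, 0.4211)  len=0.8117
  (v13,v18,v14) [--+] → (-0.912968, 1.9466, -0.526505)–(-0.444277, 1.9466, -0.4211)  len=0.4804
  (v14,v18,v19) [+--] → (-0.912968, 1.9466, -0.526505)–(-1.23621, 1.9466, -0.5992)  len=0.3313
  (v14,v19,v10) [+-+] → (-1.23621, 1.9466, -0.5992)–(-1.53046, 1.9466, -0.318928)  len=0.4064
  (v10,v19,v15) [+--] → (-1.53046, 1.9466, -0.318928)–(-1.8653, 1.9466, 0)  len=0.4624

Chained into 1 loop(s):
  loop 1: 18 segments, perimeter = 8.9638
Total perimeter = 8.964

loops=1 perimeter=8.964


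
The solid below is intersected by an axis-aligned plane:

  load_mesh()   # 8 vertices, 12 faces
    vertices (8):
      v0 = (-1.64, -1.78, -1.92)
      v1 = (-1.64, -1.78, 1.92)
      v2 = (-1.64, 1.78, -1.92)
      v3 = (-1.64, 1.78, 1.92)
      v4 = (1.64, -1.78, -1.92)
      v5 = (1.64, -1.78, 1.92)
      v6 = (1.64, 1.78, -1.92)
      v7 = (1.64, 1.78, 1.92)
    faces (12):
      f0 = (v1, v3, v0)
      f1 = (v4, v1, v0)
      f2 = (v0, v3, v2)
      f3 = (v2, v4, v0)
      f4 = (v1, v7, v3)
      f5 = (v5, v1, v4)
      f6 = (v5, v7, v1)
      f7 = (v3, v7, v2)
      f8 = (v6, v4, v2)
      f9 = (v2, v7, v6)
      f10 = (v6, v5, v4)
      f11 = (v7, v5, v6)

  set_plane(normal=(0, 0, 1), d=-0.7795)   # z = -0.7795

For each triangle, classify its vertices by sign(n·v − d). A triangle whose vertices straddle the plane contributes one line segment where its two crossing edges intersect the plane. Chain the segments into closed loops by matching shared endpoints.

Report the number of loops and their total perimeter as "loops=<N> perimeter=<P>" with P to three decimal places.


loops=1 perimeter=13.680

Straddling triangles (8 of 12):
  (v1,v3,v0) [++-] → (-1.64, -0.722661, -0.7795)–(-1.64, -1.78, -0.7795)  len=1.0573
  (v4,v1,v0) [-+-] → (0.665823, -1.78, -0.7795)–(-1.64, -1.78, -0.7795)  len=2.3058
  (v0,v3,v2) [-+-] → (-1.64, -0.722661, -0.7795)–(-1.64, 1.78, -0.7795)  len=2.5027
  (v5,v1,v4) [++-] → (0.665823, -1.78, -0.7795)–(1.64, -1.78, -0.7795)  len=0.9742
  (v3,v7,v2) [++-] → (-0.665823, 1.78, -0.7795)–(-1.64, 1.78, -0.7795)  len=0.9742
  (v2,v7,v6) [-+-] → (-0.665823, 1.78, -0.7795)–(1.64, 1.78, -0.7795)  len=2.3058
  (v6,v5,v4) [-+-] → (1.64, 0.722661, -0.7795)–(1.64, -1.78, -0.7795)  len=2.5027
  (v7,v5,v6) [++-] → (1.64, 0.722661, -0.7795)–(1.64, 1.78, -0.7795)  len=1.0573

Chained into 1 loop(s):
  loop 1: 8 segments, perimeter = 13.6800
Total perimeter = 13.680


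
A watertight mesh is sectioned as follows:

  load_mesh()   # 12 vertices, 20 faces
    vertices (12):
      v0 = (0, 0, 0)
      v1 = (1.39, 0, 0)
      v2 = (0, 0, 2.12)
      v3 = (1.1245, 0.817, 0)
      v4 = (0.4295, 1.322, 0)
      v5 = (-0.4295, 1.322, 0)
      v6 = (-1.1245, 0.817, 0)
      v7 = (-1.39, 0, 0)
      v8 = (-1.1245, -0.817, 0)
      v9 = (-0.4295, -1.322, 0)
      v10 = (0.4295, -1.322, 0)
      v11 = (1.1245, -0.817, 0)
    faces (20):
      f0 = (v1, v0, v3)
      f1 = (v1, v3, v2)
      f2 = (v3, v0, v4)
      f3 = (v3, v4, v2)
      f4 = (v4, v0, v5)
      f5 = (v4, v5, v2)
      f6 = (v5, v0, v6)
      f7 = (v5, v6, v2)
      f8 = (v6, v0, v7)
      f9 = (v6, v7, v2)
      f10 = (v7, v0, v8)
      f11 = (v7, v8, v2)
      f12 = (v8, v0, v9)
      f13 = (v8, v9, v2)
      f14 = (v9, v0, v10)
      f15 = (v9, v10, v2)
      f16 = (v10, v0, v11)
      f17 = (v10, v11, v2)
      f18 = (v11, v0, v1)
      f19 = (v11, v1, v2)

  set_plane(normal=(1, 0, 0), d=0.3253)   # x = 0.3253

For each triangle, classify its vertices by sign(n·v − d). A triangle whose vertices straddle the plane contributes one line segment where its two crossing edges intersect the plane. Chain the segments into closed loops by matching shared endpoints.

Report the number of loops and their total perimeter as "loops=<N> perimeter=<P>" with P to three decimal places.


Straddling triangles (12 of 20):
  (v1,v0,v3) [+-+] → (0.3253, 0, 0)–(0.3253, 0.236345, 0)  len=0.2363
  (v1,v3,v2) [++-] → (0.3253, 0.236345, 1.50672)–(0.3253, 0, 1.62386)  len=0.2638
  (v3,v0,v4) [+-+] → (0.3253, 0.236345, 0)–(0.3253, 1.00127, 0)  len=0.7649
  (v3,v4,v2) [++-] → (0.3253, 1.00127, 0.514328)–(0.3253, 0.236345, 1.50672)  len=1.2530
  (v4,v0,v5) [+--] → (0.3253, 1.00127, 0)–(0.3253, 1.322, 0)  len=0.3207
  (v4,v5,v2) [+--] → (0.3253, 1.322, 0)–(0.3253, 1.00127, 0.514328)  len=0.6061
  (v9,v0,v10) [--+] → (0.3253, -1.00127, 0)–(0.3253, -1.322, 0)  len=0.3207
  (v9,v10,v2) [-+-] → (0.3253, -1.322, 0)–(0.3253, -1.00127, 0.514328)  len=0.6061
  (v10,v0,v11) [+-+] → (0.3253, -1.00127, 0)–(0.3253, -0.236345, 0)  len=0.7649
  (v10,v11,v2) [++-] → (0.3253, -0.236345, 1.50672)–(0.3253, -1.00127, 0.514328)  len=1.2530
  (v11,v0,v1) [+-+] → (0.3253, -0.236345, 0)–(0.3253, 0, 0)  len=0.2363
  (v11,v1,v2) [++-] → (0.3253, 0, 1.62386)–(0.3253, -0.236345, 1.50672)  len=0.2638

Chained into 1 loop(s):
  loop 1: 12 segments, perimeter = 6.8898
Total perimeter = 6.890

loops=1 perimeter=6.890


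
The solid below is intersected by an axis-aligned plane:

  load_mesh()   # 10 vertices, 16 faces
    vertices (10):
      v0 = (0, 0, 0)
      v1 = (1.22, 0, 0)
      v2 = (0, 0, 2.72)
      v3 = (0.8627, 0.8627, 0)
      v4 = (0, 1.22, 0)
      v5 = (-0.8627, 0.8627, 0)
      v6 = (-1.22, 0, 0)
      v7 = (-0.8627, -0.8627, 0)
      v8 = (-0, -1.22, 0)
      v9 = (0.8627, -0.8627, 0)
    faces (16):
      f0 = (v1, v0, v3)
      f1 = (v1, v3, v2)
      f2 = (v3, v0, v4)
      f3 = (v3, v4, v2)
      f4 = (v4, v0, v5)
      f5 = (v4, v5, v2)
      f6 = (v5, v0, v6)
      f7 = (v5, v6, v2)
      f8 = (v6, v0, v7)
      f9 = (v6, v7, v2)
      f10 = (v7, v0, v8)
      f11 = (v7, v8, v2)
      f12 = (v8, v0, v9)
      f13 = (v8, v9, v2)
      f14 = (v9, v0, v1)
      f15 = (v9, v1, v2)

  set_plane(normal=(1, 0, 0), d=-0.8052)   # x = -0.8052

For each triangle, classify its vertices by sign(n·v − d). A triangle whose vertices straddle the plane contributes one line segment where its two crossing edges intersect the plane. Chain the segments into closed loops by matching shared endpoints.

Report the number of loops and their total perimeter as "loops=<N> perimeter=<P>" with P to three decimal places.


loops=1 perimeter=4.362

Straddling triangles (8 of 16):
  (v4,v0,v5) [++-] → (-0.8052, 0.8052, 0)–(-0.8052, 0.886514, 0)  len=0.0813
  (v4,v5,v2) [+-+] → (-0.8052, 0.886514, 0)–(-0.8052, 0.8052, 0.181291)  len=0.1987
  (v5,v0,v6) [-+-] → (-0.8052, 0.8052, 0)–(-0.8052, 0, 0)  len=0.8052
  (v5,v6,v2) [--+] → (-0.8052, 0, 0.9248)–(-0.8052, 0.8052, 0.181291)  len=1.0960
  (v6,v0,v7) [-+-] → (-0.8052, 0, 0)–(-0.8052, -0.8052, 0)  len=0.8052
  (v6,v7,v2) [--+] → (-0.8052, -0.8052, 0.181291)–(-0.8052, 0, 0.9248)  len=1.0960
  (v7,v0,v8) [-++] → (-0.8052, -0.8052, 0)–(-0.8052, -0.886514, 0)  len=0.0813
  (v7,v8,v2) [-++] → (-0.8052, -0.886514, 0)–(-0.8052, -0.8052, 0.181291)  len=0.1987

Chained into 1 loop(s):
  loop 1: 8 segments, perimeter = 4.3624
Total perimeter = 4.362


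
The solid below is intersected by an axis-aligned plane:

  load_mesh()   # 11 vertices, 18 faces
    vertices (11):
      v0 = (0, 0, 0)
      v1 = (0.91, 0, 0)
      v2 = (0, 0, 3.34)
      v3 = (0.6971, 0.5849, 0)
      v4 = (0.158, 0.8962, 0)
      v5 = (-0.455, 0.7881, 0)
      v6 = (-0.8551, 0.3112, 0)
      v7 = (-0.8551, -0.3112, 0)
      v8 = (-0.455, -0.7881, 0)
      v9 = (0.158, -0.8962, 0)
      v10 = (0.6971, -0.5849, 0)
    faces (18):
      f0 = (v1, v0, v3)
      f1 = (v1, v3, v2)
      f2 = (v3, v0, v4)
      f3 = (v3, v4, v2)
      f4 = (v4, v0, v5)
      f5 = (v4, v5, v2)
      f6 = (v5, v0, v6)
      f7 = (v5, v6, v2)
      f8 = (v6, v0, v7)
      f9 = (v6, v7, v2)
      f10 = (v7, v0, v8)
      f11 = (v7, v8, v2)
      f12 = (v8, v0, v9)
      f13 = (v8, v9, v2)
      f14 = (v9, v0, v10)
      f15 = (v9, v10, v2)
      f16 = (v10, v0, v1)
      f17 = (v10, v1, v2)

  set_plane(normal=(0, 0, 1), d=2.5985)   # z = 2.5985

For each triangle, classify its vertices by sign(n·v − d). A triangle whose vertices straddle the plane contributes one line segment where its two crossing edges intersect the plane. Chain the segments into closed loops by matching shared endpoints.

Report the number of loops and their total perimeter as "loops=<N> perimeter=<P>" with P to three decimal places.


Straddling triangles (9 of 18):
  (v1,v3,v2) [--+] → (0.15476, 0.129851, 2.5985)–(0.202025, 0, 2.5985)  len=0.1382
  (v3,v4,v2) [--+] → (0.0350769, 0.198962, 2.5985)–(0.15476, 0.129851, 2.5985)  len=0.1382
  (v4,v5,v2) [--+] → (-0.101013, 0.174963, 2.5985)–(0.0350769, 0.198962, 2.5985)  len=0.1382
  (v5,v6,v2) [--+] → (-0.189837, 0.0690883, 2.5985)–(-0.101013, 0.174963, 2.5985)  len=0.1382
  (v6,v7,v2) [--+] → (-0.189837, -0.0690883, 2.5985)–(-0.189837, 0.0690883, 2.5985)  len=0.1382
  (v7,v8,v2) [--+] → (-0.101013, -0.174963, 2.5985)–(-0.189837, -0.0690883, 2.5985)  len=0.1382
  (v8,v9,v2) [--+] → (0.0350769, -0.198962, 2.5985)–(-0.101013, -0.174963, 2.5985)  len=0.1382
  (v9,v10,v2) [--+] → (0.15476, -0.129851, 2.5985)–(0.0350769, -0.198962, 2.5985)  len=0.1382
  (v10,v1,v2) [--+] → (0.202025, 0, 2.5985)–(0.15476, -0.129851, 2.5985)  len=0.1382

Chained into 1 loop(s):
  loop 1: 9 segments, perimeter = 1.2437
Total perimeter = 1.244

loops=1 perimeter=1.244


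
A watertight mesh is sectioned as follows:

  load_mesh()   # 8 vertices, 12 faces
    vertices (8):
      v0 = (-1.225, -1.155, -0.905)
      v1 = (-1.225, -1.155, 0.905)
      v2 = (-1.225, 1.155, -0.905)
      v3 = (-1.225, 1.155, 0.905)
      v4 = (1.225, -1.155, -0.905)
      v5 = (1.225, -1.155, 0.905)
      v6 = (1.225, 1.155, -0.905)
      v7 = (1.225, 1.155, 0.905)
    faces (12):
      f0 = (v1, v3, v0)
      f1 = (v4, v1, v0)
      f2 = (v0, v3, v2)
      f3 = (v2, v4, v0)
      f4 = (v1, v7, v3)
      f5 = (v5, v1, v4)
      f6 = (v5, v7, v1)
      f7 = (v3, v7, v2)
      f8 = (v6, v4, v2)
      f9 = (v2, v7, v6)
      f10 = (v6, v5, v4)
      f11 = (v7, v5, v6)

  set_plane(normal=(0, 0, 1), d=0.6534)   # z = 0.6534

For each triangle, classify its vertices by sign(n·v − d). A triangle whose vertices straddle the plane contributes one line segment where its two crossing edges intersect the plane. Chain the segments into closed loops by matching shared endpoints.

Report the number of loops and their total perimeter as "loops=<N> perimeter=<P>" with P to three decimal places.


Straddling triangles (8 of 12):
  (v1,v3,v0) [++-] → (-1.225, 0.833897, 0.6534)–(-1.225, -1.155, 0.6534)  len=1.9889
  (v4,v1,v0) [-+-] → (-0.884436, -1.155, 0.6534)–(-1.225, -1.155, 0.6534)  len=0.3406
  (v0,v3,v2) [-+-] → (-1.225, 0.833897, 0.6534)–(-1.225, 1.155, 0.6534)  len=0.3211
  (v5,v1,v4) [++-] → (-0.884436, -1.155, 0.6534)–(1.225, -1.155, 0.6534)  len=2.1094
  (v3,v7,v2) [++-] → (0.884436, 1.155, 0.6534)–(-1.225, 1.155, 0.6534)  len=2.1094
  (v2,v7,v6) [-+-] → (0.884436, 1.155, 0.6534)–(1.225, 1.155, 0.6534)  len=0.3406
  (v6,v5,v4) [-+-] → (1.225, -0.833897, 0.6534)–(1.225, -1.155, 0.6534)  len=0.3211
  (v7,v5,v6) [++-] → (1.225, -0.833897, 0.6534)–(1.225, 1.155, 0.6534)  len=1.9889

Chained into 1 loop(s):
  loop 1: 8 segments, perimeter = 9.5200
Total perimeter = 9.520

loops=1 perimeter=9.520


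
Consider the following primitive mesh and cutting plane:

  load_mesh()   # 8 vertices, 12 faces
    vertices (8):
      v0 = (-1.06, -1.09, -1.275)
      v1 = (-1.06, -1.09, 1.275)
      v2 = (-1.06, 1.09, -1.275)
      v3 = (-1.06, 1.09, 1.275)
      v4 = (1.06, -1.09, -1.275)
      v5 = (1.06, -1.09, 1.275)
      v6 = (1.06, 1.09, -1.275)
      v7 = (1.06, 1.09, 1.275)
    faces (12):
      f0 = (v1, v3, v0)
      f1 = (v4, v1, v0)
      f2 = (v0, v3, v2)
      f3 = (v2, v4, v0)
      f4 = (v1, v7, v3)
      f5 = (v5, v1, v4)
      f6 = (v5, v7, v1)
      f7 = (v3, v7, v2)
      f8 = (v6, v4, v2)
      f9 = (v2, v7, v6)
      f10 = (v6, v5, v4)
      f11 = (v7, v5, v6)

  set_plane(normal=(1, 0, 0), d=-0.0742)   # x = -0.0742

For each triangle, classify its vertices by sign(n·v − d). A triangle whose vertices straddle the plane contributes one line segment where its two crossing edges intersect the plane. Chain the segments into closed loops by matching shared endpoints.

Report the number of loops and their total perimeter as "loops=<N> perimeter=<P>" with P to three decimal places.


Straddling triangles (8 of 12):
  (v4,v1,v0) [+--] → (-0.0742, -1.09, 0.08925)–(-0.0742, -1.09, -1.275)  len=1.3642
  (v2,v4,v0) [-+-] → (-0.0742, 0.0763, -1.275)–(-0.0742, -1.09, -1.275)  len=1.1663
  (v1,v7,v3) [-+-] → (-0.0742, -0.0763, 1.275)–(-0.0742, 1.09, 1.275)  len=1.1663
  (v5,v1,v4) [+-+] → (-0.0742, -1.09, 1.275)–(-0.0742, -1.09, 0.08925)  len=1.1857
  (v5,v7,v1) [++-] → (-0.0742, -0.0763, 1.275)–(-0.0742, -1.09, 1.275)  len=1.0137
  (v3,v7,v2) [-+-] → (-0.0742, 1.09, 1.275)–(-0.0742, 1.09, -0.08925)  len=1.3642
  (v6,v4,v2) [++-] → (-0.0742, 0.0763, -1.275)–(-0.0742, 1.09, -1.275)  len=1.0137
  (v2,v7,v6) [-++] → (-0.0742, 1.09, -0.08925)–(-0.0742, 1.09, -1.275)  len=1.1857

Chained into 1 loop(s):
  loop 1: 8 segments, perimeter = 9.4600
Total perimeter = 9.460

loops=1 perimeter=9.460


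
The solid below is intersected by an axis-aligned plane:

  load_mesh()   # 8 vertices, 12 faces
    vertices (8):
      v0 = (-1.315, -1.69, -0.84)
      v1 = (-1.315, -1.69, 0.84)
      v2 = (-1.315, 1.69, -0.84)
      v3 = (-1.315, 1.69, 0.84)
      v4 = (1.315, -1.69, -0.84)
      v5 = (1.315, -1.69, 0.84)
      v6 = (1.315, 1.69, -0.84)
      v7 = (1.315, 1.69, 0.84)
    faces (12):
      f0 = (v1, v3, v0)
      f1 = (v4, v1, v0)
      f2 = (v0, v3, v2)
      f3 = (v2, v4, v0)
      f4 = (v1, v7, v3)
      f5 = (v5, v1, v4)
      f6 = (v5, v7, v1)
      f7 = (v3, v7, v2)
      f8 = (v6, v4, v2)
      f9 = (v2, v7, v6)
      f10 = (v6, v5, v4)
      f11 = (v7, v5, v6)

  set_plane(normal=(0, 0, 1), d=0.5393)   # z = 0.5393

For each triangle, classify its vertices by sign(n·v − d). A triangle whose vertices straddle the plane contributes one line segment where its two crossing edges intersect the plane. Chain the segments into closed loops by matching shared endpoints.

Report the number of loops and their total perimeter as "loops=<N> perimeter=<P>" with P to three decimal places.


loops=1 perimeter=12.020

Straddling triangles (8 of 12):
  (v1,v3,v0) [++-] → (-1.315, 1.08502, 0.5393)–(-1.315, -1.69, 0.5393)  len=2.7750
  (v4,v1,v0) [-+-] → (-0.844261, -1.69, 0.5393)–(-1.315, -1.69, 0.5393)  len=0.4707
  (v0,v3,v2) [-+-] → (-1.315, 1.08502, 0.5393)–(-1.315, 1.69, 0.5393)  len=0.6050
  (v5,v1,v4) [++-] → (-0.844261, -1.69, 0.5393)–(1.315, -1.69, 0.5393)  len=2.1593
  (v3,v7,v2) [++-] → (0.844261, 1.69, 0.5393)–(-1.315, 1.69, 0.5393)  len=2.1593
  (v2,v7,v6) [-+-] → (0.844261, 1.69, 0.5393)–(1.315, 1.69, 0.5393)  len=0.4707
  (v6,v5,v4) [-+-] → (1.315, -1.08502, 0.5393)–(1.315, -1.69, 0.5393)  len=0.6050
  (v7,v5,v6) [++-] → (1.315, -1.08502, 0.5393)–(1.315, 1.69, 0.5393)  len=2.7750

Chained into 1 loop(s):
  loop 1: 8 segments, perimeter = 12.0200
Total perimeter = 12.020


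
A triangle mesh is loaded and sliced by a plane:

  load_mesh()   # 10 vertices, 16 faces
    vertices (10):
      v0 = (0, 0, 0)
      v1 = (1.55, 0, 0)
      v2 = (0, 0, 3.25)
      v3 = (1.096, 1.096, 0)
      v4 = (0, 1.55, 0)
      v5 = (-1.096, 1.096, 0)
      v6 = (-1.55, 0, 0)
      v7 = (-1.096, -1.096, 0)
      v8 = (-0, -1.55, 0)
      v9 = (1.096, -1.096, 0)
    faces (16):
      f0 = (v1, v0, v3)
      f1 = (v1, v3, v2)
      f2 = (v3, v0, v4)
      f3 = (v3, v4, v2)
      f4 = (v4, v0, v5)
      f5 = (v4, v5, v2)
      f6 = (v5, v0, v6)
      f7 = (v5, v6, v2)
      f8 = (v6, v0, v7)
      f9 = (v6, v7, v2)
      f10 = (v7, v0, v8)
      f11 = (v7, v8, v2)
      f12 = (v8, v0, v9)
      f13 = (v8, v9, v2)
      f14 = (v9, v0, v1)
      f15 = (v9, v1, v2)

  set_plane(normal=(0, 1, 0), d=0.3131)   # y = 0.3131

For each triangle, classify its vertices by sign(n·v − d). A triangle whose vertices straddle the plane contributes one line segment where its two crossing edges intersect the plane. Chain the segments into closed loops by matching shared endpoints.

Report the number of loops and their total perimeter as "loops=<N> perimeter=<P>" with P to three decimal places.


Straddling triangles (8 of 16):
  (v1,v0,v3) [--+] → (0.3131, 0.3131, 0)–(1.4203, 0.3131, 0)  len=1.1072
  (v1,v3,v2) [-+-] → (1.4203, 0.3131, 0)–(0.3131, 0.3131, 2.32156)  len=2.5721
  (v3,v0,v4) [+-+] → (0.3131, 0.3131, 0)–(0, 0.3131, 0)  len=0.3131
  (v3,v4,v2) [++-] → (0, 0.3131, 2.5935)–(0.3131, 0.3131, 2.32156)  len=0.4147
  (v4,v0,v5) [+-+] → (0, 0.3131, 0)–(-0.3131, 0.3131, 0)  len=0.3131
  (v4,v5,v2) [++-] → (-0.3131, 0.3131, 2.32156)–(0, 0.3131, 2.5935)  len=0.4147
  (v5,v0,v6) [+--] → (-0.3131, 0.3131, 0)–(-1.4203, 0.3131, 0)  len=1.1072
  (v5,v6,v2) [+--] → (-1.4203, 0.3131, 0)–(-0.3131, 0.3131, 2.32156)  len=2.5721

Chained into 1 loop(s):
  loop 1: 8 segments, perimeter = 8.8142
Total perimeter = 8.814

loops=1 perimeter=8.814


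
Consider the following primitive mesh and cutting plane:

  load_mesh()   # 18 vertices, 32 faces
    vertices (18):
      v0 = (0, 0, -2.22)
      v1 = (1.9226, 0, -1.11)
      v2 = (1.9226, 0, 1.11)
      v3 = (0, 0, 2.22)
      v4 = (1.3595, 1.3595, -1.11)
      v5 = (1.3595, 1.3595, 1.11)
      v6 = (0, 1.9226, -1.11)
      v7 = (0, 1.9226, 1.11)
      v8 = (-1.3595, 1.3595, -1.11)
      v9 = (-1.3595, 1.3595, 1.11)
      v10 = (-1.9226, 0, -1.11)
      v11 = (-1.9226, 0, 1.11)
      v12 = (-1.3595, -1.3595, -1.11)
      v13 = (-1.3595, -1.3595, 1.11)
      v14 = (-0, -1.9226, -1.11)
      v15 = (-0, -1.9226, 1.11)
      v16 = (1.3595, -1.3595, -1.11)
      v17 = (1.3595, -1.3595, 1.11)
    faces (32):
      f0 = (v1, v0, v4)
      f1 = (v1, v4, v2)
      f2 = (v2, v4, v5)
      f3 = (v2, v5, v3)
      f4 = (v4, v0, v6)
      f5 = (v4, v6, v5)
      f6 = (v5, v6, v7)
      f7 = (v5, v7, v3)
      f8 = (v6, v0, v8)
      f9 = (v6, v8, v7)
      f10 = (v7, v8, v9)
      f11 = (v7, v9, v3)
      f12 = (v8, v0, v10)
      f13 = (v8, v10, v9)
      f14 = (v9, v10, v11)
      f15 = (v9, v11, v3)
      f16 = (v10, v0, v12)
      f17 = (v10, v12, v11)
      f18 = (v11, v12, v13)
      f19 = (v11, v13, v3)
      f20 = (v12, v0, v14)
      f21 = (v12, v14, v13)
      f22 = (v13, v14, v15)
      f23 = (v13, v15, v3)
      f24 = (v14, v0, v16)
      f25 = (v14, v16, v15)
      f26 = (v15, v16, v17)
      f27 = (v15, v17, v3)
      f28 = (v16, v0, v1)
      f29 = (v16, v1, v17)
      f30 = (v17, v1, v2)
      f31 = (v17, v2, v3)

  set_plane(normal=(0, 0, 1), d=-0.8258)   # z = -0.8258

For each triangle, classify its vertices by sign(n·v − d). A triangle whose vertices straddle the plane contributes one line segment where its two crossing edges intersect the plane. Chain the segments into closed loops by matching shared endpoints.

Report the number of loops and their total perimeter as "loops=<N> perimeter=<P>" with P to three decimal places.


loops=1 perimeter=11.772

Straddling triangles (16 of 32):
  (v1,v4,v2) [--+] → (1.43159, 1.18546, -0.8258)–(1.9226, 0, -0.8258)  len=1.2831
  (v2,v4,v5) [+-+] → (1.43159, 1.18546, -0.8258)–(1.3595, 1.3595, -0.8258)  len=0.1884
  (v4,v6,v5) [--+] → (0.17404, 1.85051, -0.8258)–(1.3595, 1.3595, -0.8258)  len=1.2831
  (v5,v6,v7) [+-+] → (0.17404, 1.85051, -0.8258)–(0, 1.9226, -0.8258)  len=0.1884
  (v6,v8,v7) [--+] → (-1.18546, 1.43159, -0.8258)–(0, 1.9226, -0.8258)  len=1.2831
  (v7,v8,v9) [+-+] → (-1.18546, 1.43159, -0.8258)–(-1.3595, 1.3595, -0.8258)  len=0.1884
  (v8,v10,v9) [--+] → (-1.85051, 0.17404, -0.8258)–(-1.3595, 1.3595, -0.8258)  len=1.2831
  (v9,v10,v11) [+-+] → (-1.85051, 0.17404, -0.8258)–(-1.9226, 0, -0.8258)  len=0.1884
  (v10,v12,v11) [--+] → (-1.43159, -1.18546, -0.8258)–(-1.9226, 0, -0.8258)  len=1.2831
  (v11,v12,v13) [+-+] → (-1.43159, -1.18546, -0.8258)–(-1.3595, -1.3595, -0.8258)  len=0.1884
  (v12,v14,v13) [--+] → (-0.17404, -1.85051, -0.8258)–(-1.3595, -1.3595, -0.8258)  len=1.2831
  (v13,v14,v15) [+-+] → (-0.17404, -1.85051, -0.8258)–(0, -1.9226, -0.8258)  len=0.1884
  (v14,v16,v15) [--+] → (1.18546, -1.43159, -0.8258)–(0, -1.9226, -0.8258)  len=1.2831
  (v15,v16,v17) [+-+] → (1.18546, -1.43159, -0.8258)–(1.3595, -1.3595, -0.8258)  len=0.1884
  (v16,v1,v17) [--+] → (1.85051, -0.17404, -0.8258)–(1.3595, -1.3595, -0.8258)  len=1.2831
  (v17,v1,v2) [+-+] → (1.85051, -0.17404, -0.8258)–(1.9226, 0, -0.8258)  len=0.1884

Chained into 1 loop(s):
  loop 1: 16 segments, perimeter = 11.7720
Total perimeter = 11.772


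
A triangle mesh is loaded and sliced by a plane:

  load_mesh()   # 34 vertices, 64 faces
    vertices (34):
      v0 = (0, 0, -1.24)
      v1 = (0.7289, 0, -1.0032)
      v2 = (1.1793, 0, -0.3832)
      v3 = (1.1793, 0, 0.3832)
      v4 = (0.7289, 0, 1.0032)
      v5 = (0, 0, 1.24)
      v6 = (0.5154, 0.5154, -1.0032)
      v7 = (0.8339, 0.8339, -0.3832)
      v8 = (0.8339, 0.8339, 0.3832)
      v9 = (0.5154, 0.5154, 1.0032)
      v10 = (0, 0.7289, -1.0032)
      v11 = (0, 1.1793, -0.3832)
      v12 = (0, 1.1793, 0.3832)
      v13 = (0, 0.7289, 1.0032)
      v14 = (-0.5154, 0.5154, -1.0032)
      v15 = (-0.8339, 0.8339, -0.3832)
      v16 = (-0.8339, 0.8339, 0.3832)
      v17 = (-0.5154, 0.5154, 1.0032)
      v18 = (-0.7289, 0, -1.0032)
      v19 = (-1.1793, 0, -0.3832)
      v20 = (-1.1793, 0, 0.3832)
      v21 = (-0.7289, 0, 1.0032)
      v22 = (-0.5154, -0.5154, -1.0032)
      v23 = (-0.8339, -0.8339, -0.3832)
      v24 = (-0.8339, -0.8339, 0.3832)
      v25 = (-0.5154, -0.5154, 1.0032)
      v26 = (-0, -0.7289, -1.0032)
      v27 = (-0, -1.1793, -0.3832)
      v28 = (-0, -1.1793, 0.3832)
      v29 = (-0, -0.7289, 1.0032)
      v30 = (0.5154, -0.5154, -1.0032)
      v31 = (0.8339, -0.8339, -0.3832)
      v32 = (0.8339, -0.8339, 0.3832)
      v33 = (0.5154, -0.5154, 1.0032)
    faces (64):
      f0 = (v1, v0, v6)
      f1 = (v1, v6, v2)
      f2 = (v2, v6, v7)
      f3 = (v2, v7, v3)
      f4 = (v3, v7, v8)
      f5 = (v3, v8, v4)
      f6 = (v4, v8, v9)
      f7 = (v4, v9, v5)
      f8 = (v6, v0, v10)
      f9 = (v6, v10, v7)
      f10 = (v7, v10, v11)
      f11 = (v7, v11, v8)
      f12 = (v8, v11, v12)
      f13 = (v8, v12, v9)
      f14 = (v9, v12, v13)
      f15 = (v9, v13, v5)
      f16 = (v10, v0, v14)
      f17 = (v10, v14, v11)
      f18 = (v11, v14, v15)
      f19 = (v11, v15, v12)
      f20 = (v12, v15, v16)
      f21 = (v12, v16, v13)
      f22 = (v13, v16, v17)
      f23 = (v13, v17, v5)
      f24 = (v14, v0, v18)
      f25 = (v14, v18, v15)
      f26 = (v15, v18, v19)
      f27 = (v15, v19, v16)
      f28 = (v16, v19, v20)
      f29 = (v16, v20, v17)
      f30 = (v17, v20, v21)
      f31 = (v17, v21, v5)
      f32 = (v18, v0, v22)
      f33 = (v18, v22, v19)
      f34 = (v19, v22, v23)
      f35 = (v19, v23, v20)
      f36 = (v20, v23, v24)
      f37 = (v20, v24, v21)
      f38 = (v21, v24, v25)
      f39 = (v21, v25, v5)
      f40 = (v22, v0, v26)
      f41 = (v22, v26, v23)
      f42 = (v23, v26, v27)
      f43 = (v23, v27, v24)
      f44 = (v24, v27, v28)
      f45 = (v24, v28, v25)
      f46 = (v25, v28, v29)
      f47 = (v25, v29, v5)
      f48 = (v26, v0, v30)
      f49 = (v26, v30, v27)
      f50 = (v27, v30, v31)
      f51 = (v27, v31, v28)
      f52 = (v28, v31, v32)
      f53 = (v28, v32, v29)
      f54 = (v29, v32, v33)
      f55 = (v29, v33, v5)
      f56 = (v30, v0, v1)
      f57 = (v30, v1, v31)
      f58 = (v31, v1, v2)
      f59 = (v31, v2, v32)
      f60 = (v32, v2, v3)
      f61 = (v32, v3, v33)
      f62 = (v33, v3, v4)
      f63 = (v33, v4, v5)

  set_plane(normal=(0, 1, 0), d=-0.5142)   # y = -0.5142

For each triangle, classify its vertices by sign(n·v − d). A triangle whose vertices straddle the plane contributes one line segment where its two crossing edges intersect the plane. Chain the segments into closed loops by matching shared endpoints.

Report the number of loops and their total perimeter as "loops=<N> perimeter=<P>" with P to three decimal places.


Straddling triangles (20 of 64):
  (v18,v0,v22) [++-] → (-0.5142, -0.5142, -1.00375)–(-0.515897, -0.5142, -1.0032)  len=0.0018
  (v18,v22,v19) [+-+] → (-0.515897, -0.5142, -1.0032)–(-0.516946, -0.5142, -1.00176)  len=0.0018
  (v19,v22,v23) [+--] → (-0.516946, -0.5142, -1.00176)–(-0.966319, -0.5142, -0.3832)  len=0.7646
  (v19,v23,v20) [+-+] → (-0.966319, -0.5142, -0.3832)–(-0.966319, -0.5142, -0.0893781)  len=0.2938
  (v20,v23,v24) [+--] → (-0.966319, -0.5142, -0.0893781)–(-0.966319, -0.5142, 0.3832)  len=0.4726
  (v20,v24,v21) [+-+] → (-0.966319, -0.5142, 0.3832)–(-0.793645, -0.5142, 0.620895)  len=0.2938
  (v21,v24,v25) [+--] → (-0.793645, -0.5142, 0.620895)–(-0.515897, -0.5142, 1.0032)  len=0.4725
  (v21,v25,v5) [+-+] → (-0.515897, -0.5142, 1.0032)–(-0.5142, -0.5142, 1.00375)  len=0.0018
  (v22,v0,v26) [-+-] → (-0.5142, -0.5142, -1.00375)–(0, -0.5142, -1.07295)  len=0.5188
  (v25,v29,v5) [--+] → (0, -0.5142, 1.07295)–(-0.5142, -0.5142, 1.00375)  len=0.5188
  (v26,v0,v30) [-+-] → (0, -0.5142, -1.07295)–(0.5142, -0.5142, -1.00375)  len=0.5188
  (v29,v33,v5) [--+] → (0.5142, -0.5142, 1.00375)–(0, -0.5142, 1.07295)  len=0.5188
  (v30,v0,v1) [-++] → (0.5142, -0.5142, -1.00375)–(0.515897, -0.5142, -1.0032)  len=0.0018
  (v30,v1,v31) [-+-] → (0.515897, -0.5142, -1.0032)–(0.793645, -0.5142, -0.620895)  len=0.4725
  (v31,v1,v2) [-++] → (0.793645, -0.5142, -0.620895)–(0.966319, -0.5142, -0.3832)  len=0.2938
  (v31,v2,v32) [-+-] → (0.966319, -0.5142, -0.3832)–(0.966319, -0.5142, 0.0893781)  len=0.4726
  (v32,v2,v3) [-++] → (0.966319, -0.5142, 0.0893781)–(0.966319, -0.5142, 0.3832)  len=0.2938
  (v32,v3,v33) [-+-] → (0.966319, -0.5142, 0.3832)–(0.516946, -0.5142, 1.00176)  len=0.7646
  (v33,v3,v4) [-++] → (0.516946, -0.5142, 1.00176)–(0.515897, -0.5142, 1.0032)  len=0.0018
  (v33,v4,v5) [-++] → (0.515897, -0.5142, 1.0032)–(0.5142, -0.5142, 1.00375)  len=0.0018

Chained into 1 loop(s):
  loop 1: 20 segments, perimeter = 6.6806
Total perimeter = 6.681

loops=1 perimeter=6.681


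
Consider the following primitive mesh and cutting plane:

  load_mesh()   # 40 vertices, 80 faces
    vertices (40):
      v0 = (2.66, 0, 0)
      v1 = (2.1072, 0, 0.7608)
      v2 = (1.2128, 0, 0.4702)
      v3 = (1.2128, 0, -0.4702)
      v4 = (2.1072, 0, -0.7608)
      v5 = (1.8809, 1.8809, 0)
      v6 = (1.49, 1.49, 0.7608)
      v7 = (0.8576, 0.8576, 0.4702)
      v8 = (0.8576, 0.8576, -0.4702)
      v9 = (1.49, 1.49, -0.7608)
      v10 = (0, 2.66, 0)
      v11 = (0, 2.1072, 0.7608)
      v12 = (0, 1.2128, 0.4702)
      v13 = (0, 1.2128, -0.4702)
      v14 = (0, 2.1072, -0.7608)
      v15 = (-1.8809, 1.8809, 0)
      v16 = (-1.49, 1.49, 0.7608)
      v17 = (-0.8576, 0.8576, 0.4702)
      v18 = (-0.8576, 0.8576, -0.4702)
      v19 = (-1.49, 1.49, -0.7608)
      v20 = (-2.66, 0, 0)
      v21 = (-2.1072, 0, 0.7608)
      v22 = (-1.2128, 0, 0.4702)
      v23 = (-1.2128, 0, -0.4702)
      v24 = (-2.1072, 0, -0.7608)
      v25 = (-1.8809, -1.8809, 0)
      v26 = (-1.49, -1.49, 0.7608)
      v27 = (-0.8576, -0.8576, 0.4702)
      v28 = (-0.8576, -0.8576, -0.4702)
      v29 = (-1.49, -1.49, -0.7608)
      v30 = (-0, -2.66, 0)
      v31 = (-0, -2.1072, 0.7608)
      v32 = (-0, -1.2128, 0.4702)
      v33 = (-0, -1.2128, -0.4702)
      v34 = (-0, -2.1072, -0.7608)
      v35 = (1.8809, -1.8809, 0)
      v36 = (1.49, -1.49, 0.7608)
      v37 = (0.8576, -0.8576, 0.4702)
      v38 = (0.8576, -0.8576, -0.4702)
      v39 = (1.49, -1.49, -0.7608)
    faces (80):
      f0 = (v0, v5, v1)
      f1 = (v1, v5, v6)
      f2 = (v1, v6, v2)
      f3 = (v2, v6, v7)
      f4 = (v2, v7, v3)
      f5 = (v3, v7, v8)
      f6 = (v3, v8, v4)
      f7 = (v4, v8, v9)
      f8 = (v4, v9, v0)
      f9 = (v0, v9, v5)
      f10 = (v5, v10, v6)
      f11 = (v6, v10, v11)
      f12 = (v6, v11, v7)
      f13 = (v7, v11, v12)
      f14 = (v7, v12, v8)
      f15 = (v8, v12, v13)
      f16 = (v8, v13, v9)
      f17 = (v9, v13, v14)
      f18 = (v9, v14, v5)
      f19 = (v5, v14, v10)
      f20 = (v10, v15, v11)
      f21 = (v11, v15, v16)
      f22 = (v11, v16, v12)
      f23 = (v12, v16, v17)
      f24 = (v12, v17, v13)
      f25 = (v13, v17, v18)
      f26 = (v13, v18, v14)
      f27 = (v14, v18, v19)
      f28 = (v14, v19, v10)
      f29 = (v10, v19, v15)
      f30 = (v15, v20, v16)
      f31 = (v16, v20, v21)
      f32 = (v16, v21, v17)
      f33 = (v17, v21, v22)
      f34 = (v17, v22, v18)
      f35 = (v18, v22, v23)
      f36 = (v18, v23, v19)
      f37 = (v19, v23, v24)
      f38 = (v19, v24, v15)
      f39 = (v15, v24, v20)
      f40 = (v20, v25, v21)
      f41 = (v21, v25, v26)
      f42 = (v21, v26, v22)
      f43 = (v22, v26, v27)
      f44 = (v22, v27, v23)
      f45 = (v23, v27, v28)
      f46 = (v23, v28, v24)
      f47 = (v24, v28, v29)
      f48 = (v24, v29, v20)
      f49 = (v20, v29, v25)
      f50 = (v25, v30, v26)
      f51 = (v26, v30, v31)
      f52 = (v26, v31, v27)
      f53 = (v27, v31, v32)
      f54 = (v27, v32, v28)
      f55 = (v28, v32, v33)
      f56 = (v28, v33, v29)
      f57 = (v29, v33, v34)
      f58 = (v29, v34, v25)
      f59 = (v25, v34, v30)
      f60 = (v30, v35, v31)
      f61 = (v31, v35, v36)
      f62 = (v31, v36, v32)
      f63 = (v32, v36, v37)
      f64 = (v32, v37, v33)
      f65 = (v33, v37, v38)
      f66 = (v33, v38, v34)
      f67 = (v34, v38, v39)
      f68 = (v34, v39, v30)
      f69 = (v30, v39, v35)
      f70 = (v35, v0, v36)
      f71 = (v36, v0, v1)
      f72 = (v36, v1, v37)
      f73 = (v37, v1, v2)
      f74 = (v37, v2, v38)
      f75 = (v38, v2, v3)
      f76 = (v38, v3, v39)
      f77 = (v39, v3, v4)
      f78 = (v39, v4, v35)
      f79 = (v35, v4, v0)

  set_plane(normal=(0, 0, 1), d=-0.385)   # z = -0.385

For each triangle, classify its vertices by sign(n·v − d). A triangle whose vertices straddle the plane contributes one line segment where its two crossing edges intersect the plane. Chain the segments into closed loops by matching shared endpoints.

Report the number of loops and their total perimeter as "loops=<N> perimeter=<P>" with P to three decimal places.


loops=2 perimeter=22.000

Straddling triangles (32 of 80):
  (v2,v7,v3) [++-] → (1.18062, 0.0776983, -0.385)–(1.2128, 0, -0.385)  len=0.0841
  (v3,v7,v8) [-+-] → (1.18062, 0.0776983, -0.385)–(0.8576, 0.8576, -0.385)  len=0.8441
  (v4,v9,v0) [--+] → (2.06793, 0.754009, -0.385)–(2.38026, 0, -0.385)  len=0.8161
  (v0,v9,v5) [+-+] → (2.06793, 0.754009, -0.385)–(1.68309, 1.68309, -0.385)  len=1.0056
  (v7,v12,v8) [++-] → (0.779902, 0.889781, -0.385)–(0.8576, 0.8576, -0.385)  len=0.0841
  (v8,v12,v13) [-+-] → (0.779902, 0.889781, -0.385)–(0, 1.2128, -0.385)  len=0.8441
  (v9,v14,v5) [--+] → (0.929078, 1.99542, -0.385)–(1.68309, 1.68309, -0.385)  len=0.8161
  (v5,v14,v10) [+-+] → (0.929078, 1.99542, -0.385)–(0, 2.38026, -0.385)  len=1.0056
  (v12,v17,v13) [++-] → (-0.0776983, 1.18062, -0.385)–(0, 1.2128, -0.385)  len=0.0841
  (v13,v17,v18) [-+-] → (-0.0776983, 1.18062, -0.385)–(-0.8576, 0.8576, -0.385)  len=0.8441
  (v14,v19,v10) [--+] → (-0.754009, 2.06793, -0.385)–(0, 2.38026, -0.385)  len=0.8161
  (v10,v19,v15) [+-+] → (-0.754009, 2.06793, -0.385)–(-1.68309, 1.68309, -0.385)  len=1.0056
  (v17,v22,v18) [++-] → (-0.889781, 0.779902, -0.385)–(-0.8576, 0.8576, -0.385)  len=0.0841
  (v18,v22,v23) [-+-] → (-0.889781, 0.779902, -0.385)–(-1.2128, 0, -0.385)  len=0.8441
  (v19,v24,v15) [--+] → (-1.99542, 0.929078, -0.385)–(-1.68309, 1.68309, -0.385)  len=0.8161
  (v15,v24,v20) [+-+] → (-1.99542, 0.929078, -0.385)–(-2.38026, 0, -0.385)  len=1.0056
  (v22,v27,v23) [++-] → (-1.18062, -0.0776983, -0.385)–(-1.2128, 0, -0.385)  len=0.0841
  (v23,v27,v28) [-+-] → (-1.18062, -0.0776983, -0.385)–(-0.8576, -0.8576, -0.385)  len=0.8441
  (v24,v29,v20) [--+] → (-2.06793, -0.754009, -0.385)–(-2.38026, 0, -0.385)  len=0.8161
  (v20,v29,v25) [+-+] → (-2.06793, -0.754009, -0.385)–(-1.68309, -1.68309, -0.385)  len=1.0056
  (v27,v32,v28) [++-] → (-0.779902, -0.889781, -0.385)–(-0.8576, -0.8576, -0.385)  len=0.0841
  (v28,v32,v33) [-+-] → (-0.779902, -0.889781, -0.385)–(0, -1.2128, -0.385)  len=0.8441
  (v29,v34,v25) [--+] → (-0.929078, -1.99542, -0.385)–(-1.68309, -1.68309, -0.385)  len=0.8161
  (v25,v34,v30) [+-+] → (-0.929078, -1.99542, -0.385)–(0, -2.38026, -0.385)  len=1.0056
  (v32,v37,v33) [++-] → (0.0776983, -1.18062, -0.385)–(0, -1.2128, -0.385)  len=0.0841
  (v33,v37,v38) [-+-] → (0.0776983, -1.18062, -0.385)–(0.8576, -0.8576, -0.385)  len=0.8441
  (v34,v39,v30) [--+] → (0.754009, -2.06793, -0.385)–(0, -2.38026, -0.385)  len=0.8161
  (v30,v39,v35) [+-+] → (0.754009, -2.06793, -0.385)–(1.68309, -1.68309, -0.385)  len=1.0056
  (v37,v2,v38) [++-] → (0.889781, -0.779902, -0.385)–(0.8576, -0.8576, -0.385)  len=0.0841
  (v38,v2,v3) [-+-] → (0.889781, -0.779902, -0.385)–(1.2128, 0, -0.385)  len=0.8441
  (v39,v4,v35) [--+] → (1.99542, -0.929078, -0.385)–(1.68309, -1.68309, -0.385)  len=0.8161
  (v35,v4,v0) [+-+] → (1.99542, -0.929078, -0.385)–(2.38026, 0, -0.385)  len=1.0056

Chained into 2 loop(s):
  loop 1: 16 segments, perimeter = 7.4260
  loop 2: 16 segments, perimeter = 14.5741
Total perimeter = 22.000


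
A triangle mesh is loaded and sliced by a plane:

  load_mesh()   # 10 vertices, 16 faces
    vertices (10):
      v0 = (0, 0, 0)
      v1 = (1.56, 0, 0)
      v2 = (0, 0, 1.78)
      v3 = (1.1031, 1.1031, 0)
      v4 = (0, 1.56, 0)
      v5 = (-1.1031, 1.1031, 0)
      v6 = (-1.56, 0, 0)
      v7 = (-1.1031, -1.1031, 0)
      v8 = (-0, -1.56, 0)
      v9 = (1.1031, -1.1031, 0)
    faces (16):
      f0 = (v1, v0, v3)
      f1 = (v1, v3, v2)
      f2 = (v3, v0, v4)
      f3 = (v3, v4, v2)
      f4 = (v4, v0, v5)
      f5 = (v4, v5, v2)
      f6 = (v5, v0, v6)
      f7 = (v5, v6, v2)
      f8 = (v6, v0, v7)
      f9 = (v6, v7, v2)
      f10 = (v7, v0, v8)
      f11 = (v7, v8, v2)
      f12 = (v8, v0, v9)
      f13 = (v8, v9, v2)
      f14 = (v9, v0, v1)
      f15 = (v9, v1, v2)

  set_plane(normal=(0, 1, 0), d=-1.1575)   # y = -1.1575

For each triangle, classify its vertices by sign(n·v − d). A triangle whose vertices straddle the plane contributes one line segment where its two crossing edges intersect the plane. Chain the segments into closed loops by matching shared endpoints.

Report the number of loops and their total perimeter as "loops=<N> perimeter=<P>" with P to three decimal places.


Straddling triangles (4 of 16):
  (v7,v0,v8) [++-] → (0, -1.1575, 0)–(-0.971761, -1.1575, 0)  len=0.9718
  (v7,v8,v2) [+-+] → (-0.971761, -1.1575, 0)–(0, -1.1575, 0.459263)  len=1.0748
  (v8,v0,v9) [-++] → (0, -1.1575, 0)–(0.971761, -1.1575, 0)  len=0.9718
  (v8,v9,v2) [-++] → (0.971761, -1.1575, 0)–(0, -1.1575, 0.459263)  len=1.0748

Chained into 1 loop(s):
  loop 1: 4 segments, perimeter = 4.0932
Total perimeter = 4.093

loops=1 perimeter=4.093


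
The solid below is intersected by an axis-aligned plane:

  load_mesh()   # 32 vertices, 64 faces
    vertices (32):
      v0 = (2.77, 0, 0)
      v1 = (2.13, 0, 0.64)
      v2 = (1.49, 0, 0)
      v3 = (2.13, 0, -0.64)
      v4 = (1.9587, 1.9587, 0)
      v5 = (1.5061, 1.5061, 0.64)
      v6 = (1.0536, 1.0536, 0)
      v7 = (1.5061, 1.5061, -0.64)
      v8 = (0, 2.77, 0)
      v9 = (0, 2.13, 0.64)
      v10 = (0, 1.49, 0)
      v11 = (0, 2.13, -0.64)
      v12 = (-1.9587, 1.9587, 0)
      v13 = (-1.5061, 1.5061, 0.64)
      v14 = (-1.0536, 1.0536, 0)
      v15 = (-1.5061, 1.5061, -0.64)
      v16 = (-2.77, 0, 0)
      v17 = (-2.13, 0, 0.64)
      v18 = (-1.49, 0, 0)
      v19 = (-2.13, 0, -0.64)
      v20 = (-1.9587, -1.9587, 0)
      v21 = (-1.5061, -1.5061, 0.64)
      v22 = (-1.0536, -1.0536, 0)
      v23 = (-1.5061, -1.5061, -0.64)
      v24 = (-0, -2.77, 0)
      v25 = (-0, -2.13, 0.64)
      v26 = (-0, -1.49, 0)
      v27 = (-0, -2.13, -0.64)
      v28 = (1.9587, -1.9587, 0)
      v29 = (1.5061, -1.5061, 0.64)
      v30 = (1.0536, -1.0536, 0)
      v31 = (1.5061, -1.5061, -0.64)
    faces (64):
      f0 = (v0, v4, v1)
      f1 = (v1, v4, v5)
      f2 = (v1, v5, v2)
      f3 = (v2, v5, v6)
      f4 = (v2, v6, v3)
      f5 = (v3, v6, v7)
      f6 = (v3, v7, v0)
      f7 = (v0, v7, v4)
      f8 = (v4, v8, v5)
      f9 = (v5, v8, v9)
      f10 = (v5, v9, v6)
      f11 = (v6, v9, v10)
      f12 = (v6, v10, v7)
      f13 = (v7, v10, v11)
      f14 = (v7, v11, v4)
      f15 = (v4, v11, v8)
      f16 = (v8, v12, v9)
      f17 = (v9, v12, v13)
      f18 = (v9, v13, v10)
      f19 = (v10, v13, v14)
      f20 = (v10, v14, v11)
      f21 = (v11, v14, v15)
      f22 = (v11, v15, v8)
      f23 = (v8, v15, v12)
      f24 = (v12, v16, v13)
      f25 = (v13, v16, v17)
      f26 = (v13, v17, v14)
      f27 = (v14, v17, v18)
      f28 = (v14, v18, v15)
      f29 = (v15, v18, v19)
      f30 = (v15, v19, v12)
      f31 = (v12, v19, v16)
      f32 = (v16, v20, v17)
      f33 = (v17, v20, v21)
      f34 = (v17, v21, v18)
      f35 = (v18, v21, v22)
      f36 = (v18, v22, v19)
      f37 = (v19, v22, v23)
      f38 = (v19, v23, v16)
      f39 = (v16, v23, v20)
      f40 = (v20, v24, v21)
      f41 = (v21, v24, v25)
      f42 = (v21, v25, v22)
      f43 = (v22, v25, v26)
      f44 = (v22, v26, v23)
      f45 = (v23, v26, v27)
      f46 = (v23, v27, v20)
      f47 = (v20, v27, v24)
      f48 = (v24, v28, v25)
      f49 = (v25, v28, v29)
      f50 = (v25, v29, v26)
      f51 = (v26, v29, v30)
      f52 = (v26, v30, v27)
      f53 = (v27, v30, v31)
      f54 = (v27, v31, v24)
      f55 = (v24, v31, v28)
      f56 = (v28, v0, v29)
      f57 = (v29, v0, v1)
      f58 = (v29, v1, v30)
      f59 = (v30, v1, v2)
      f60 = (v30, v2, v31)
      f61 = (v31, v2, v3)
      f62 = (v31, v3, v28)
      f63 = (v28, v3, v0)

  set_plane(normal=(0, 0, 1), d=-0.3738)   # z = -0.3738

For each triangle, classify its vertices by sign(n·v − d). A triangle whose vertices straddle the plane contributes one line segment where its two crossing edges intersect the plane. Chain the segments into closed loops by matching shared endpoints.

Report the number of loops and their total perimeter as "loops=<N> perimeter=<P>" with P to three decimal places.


loops=2 perimeter=26.084

Straddling triangles (32 of 64):
  (v2,v6,v3) [++-] → (1.68228, 0.438232, -0.3738)–(1.8638, 0, -0.3738)  len=0.4743
  (v3,v6,v7) [-+-] → (1.68228, 0.438232, -0.3738)–(1.31789, 1.31789, -0.3738)  len=0.9521
  (v3,v7,v0) [--+] → (2.0318, 0.879657, -0.3738)–(2.3962, 0, -0.3738)  len=0.9521
  (v0,v7,v4) [+-+] → (2.0318, 0.879657, -0.3738)–(1.69435, 1.69435, -0.3738)  len=0.8818
  (v6,v10,v7) [++-] → (0.879657, 1.4994, -0.3738)–(1.31789, 1.31789, -0.3738)  len=0.4743
  (v7,v10,v11) [-+-] → (0.879657, 1.4994, -0.3738)–(0, 1.8638, -0.3738)  len=0.9521
  (v7,v11,v4) [--+] → (0.814697, 2.05875, -0.3738)–(1.69435, 1.69435, -0.3738)  len=0.9521
  (v4,v11,v8) [+-+] → (0.814697, 2.05875, -0.3738)–(0, 2.3962, -0.3738)  len=0.8818
  (v10,v14,v11) [++-] → (-0.438232, 1.68228, -0.3738)–(0, 1.8638, -0.3738)  len=0.4743
  (v11,v14,v15) [-+-] → (-0.438232, 1.68228, -0.3738)–(-1.31789, 1.31789, -0.3738)  len=0.9521
  (v11,v15,v8) [--+] → (-0.879657, 2.0318, -0.3738)–(0, 2.3962, -0.3738)  len=0.9521
  (v8,v15,v12) [+-+] → (-0.879657, 2.0318, -0.3738)–(-1.69435, 1.69435, -0.3738)  len=0.8818
  (v14,v18,v15) [++-] → (-1.4994, 0.879657, -0.3738)–(-1.31789, 1.31789, -0.3738)  len=0.4743
  (v15,v18,v19) [-+-] → (-1.4994, 0.879657, -0.3738)–(-1.8638, 0, -0.3738)  len=0.9521
  (v15,v19,v12) [--+] → (-2.05875, 0.814697, -0.3738)–(-1.69435, 1.69435, -0.3738)  len=0.9521
  (v12,v19,v16) [+-+] → (-2.05875, 0.814697, -0.3738)–(-2.3962, 0, -0.3738)  len=0.8818
  (v18,v22,v19) [++-] → (-1.68228, -0.438232, -0.3738)–(-1.8638, 0, -0.3738)  len=0.4743
  (v19,v22,v23) [-+-] → (-1.68228, -0.438232, -0.3738)–(-1.31789, -1.31789, -0.3738)  len=0.9521
  (v19,v23,v16) [--+] → (-2.0318, -0.879657, -0.3738)–(-2.3962, 0, -0.3738)  len=0.9521
  (v16,v23,v20) [+-+] → (-2.0318, -0.879657, -0.3738)–(-1.69435, -1.69435, -0.3738)  len=0.8818
  (v22,v26,v23) [++-] → (-0.879657, -1.4994, -0.3738)–(-1.31789, -1.31789, -0.3738)  len=0.4743
  (v23,v26,v27) [-+-] → (-0.879657, -1.4994, -0.3738)–(0, -1.8638, -0.3738)  len=0.9521
  (v23,v27,v20) [--+] → (-0.814697, -2.05875, -0.3738)–(-1.69435, -1.69435, -0.3738)  len=0.9521
  (v20,v27,v24) [+-+] → (-0.814697, -2.05875, -0.3738)–(0, -2.3962, -0.3738)  len=0.8818
  (v26,v30,v27) [++-] → (0.438232, -1.68228, -0.3738)–(0, -1.8638, -0.3738)  len=0.4743
  (v27,v30,v31) [-+-] → (0.438232, -1.68228, -0.3738)–(1.31789, -1.31789, -0.3738)  len=0.9521
  (v27,v31,v24) [--+] → (0.879657, -2.0318, -0.3738)–(0, -2.3962, -0.3738)  len=0.9521
  (v24,v31,v28) [+-+] → (0.879657, -2.0318, -0.3738)–(1.69435, -1.69435, -0.3738)  len=0.8818
  (v30,v2,v31) [++-] → (1.4994, -0.879657, -0.3738)–(1.31789, -1.31789, -0.3738)  len=0.4743
  (v31,v2,v3) [-+-] → (1.4994, -0.879657, -0.3738)–(1.8638, 0, -0.3738)  len=0.9521
  (v31,v3,v28) [--+] → (2.05875, -0.814697, -0.3738)–(1.69435, -1.69435, -0.3738)  len=0.9521
  (v28,v3,v0) [+-+] → (2.05875, -0.814697, -0.3738)–(2.3962, 0, -0.3738)  len=0.8818

Chained into 2 loop(s):
  loop 1: 16 segments, perimeter = 11.4119
  loop 2: 16 segments, perimeter = 14.6717
Total perimeter = 26.084
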